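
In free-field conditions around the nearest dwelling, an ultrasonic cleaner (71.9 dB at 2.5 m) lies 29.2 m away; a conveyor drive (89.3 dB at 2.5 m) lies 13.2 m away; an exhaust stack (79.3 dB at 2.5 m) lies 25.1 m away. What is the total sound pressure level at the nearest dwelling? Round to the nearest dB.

75 dB

Apply inverse-square spreading to bring every level to the receiver, then sum 10^(L/10).
ultrasonic cleaner: 71.9 − 20·log₁₀(29.2/2.5) = 71.9 − 21.35 = 50.55 dB.
conveyor drive: 89.3 − 20·log₁₀(13.2/2.5) = 89.3 − 14.45 = 74.85 dB.
exhaust stack: 79.3 − 20·log₁₀(25.1/2.5) = 79.3 − 20.03 = 59.27 dB.
Σ 10^(L/10) = 3.149e+07 → L_total = 10·log₁₀(3.149e+07) = 74.98 dB.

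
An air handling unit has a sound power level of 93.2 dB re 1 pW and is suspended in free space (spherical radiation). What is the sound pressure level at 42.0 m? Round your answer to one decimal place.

49.7 dB

The power spreads over a sphere of area 4π·r², so L_p = L_w − 10·log₁₀(4π·r²).
4π·r² = 2.217e+04 m², 10·log₁₀ of that is 43.457 dB.
L_p = 93.2 − 43.457 = 49.74 dB.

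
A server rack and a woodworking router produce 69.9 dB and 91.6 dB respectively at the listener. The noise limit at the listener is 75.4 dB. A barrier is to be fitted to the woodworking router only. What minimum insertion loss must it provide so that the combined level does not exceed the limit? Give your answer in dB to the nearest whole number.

Fixed contribution from the other source: Σ 10^(L/10) = 10^(69.9/10) = 9.772e+06 (69.90 dB).
The limit corresponds to 10^(75.4/10) = 3.467e+07; subtracting the fixed part leaves 2.490e+07 for the woodworking router, i.e. 73.96 dB.
So the woodworking router must be reduced from 91.6 to 73.96 dB: IL = 17.64 dB.

18 dB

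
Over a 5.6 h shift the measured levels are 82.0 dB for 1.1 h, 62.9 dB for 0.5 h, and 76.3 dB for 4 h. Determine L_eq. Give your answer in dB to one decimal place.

Weight each interval's intensity by its duration and average over T = 5.6 h:
Σ tᵢ·10^(Lᵢ/10) = 1.1·10^(82.0/10) + 0.5·10^(62.9/10) + 4·10^(76.3/10) = 3.459e+08.
L_eq = 10·log₁₀(3.459e+08/5.6) = 77.91 dB.

77.9 dB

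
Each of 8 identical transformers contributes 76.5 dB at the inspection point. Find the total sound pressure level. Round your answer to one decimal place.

N identical incoherent sources raise the level by 10·log₁₀ N.
L_total = 76.5 + 10·log₁₀(8) = 76.5 + 9.031 = 85.53 dB.

85.5 dB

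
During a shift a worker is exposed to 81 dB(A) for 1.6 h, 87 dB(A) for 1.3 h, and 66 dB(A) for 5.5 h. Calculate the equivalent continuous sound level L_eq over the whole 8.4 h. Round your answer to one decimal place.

The energy average is taken in the linear domain: L_eq = 10·log₁₀[(Σ tᵢ·10^(Lᵢ/10))/T], T = 8.4 h.
Σ tᵢ·10^(Lᵢ/10) = 1.6·10^(81/10) + 1.3·10^(87/10) + 5.5·10^(66/10) = 8.749e+08.
L_eq = 10·log₁₀(8.749e+08/8.4) = 80.18 dB(A).

80.2 dB(A)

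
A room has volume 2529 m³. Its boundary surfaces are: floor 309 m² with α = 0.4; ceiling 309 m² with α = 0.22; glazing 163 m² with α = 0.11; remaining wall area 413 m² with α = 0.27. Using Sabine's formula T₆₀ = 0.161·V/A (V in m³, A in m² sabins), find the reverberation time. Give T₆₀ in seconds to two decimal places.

1.27 s

Total absorption A = 309·0.4 + 309·0.22 + 163·0.11 + 413·0.27 = 321.02 m² sabins.
T₆₀ = 0.161·V/A = 0.161·2529/321.02 = 1.268 s.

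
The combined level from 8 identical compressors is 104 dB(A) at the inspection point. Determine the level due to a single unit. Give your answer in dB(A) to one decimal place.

95.0 dB(A)

Dividing the total intensity by 8 lowers the level by 10·log₁₀ 8 = 9.031 dB: L₁ = 104 − 9.031.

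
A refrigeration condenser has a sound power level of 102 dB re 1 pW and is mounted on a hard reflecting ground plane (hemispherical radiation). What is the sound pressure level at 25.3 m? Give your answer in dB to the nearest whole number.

66 dB

L_p = L_w − 10·log₁₀(2π·r²) with r = 25.3 m.
2π·r² = 4022 m², 10·log₁₀ of that is 36.044 dB.
L_p = 102 − 36.044 = 65.96 dB.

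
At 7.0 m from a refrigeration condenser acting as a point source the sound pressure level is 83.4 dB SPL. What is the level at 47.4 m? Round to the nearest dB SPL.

67 dB SPL

Point-source attenuation: ΔL = 20·log₁₀(r₂/r₁) = 20·log₁₀(47.4/7.0) = 16.614 dB.
L₂ = 83.4 − 20·log₁₀(47.4/7.0) = 83.4 − 16.614 = 66.79 dB SPL.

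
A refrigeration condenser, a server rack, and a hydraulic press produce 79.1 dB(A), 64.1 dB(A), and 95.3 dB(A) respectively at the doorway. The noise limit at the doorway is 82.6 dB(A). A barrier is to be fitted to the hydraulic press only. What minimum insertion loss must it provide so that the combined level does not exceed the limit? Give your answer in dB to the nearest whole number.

15 dB

Fixed contribution from the other sources: Σ 10^(L/10) = 10^(79.1/10) + 10^(64.1/10) = 8.385e+07 (79.24 dB(A)).
To meet 82.6 dB(A) overall, the treated hydraulic press may contribute at most 10^(82.6/10) − 8.385e+07 = 9.812e+07, i.e. 79.92 dB(A).
So the hydraulic press must be reduced from 95.3 to 79.92 dB(A): IL = 15.38 dB.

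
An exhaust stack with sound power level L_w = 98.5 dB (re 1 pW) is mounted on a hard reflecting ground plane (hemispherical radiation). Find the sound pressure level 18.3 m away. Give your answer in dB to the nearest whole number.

65 dB

Free-field hemispherical radiation: L_p = L_w − 10·log₁₀(2π·r²), r = 18.3 m.
2π·r² = 2104 m², 10·log₁₀ of that is 33.231 dB.
L_p = 98.5 − 33.231 = 65.27 dB.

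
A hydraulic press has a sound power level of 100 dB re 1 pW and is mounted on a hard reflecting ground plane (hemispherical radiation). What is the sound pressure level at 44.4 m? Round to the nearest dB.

Free-field hemispherical radiation: L_p = L_w − 10·log₁₀(2π·r²), r = 44.4 m.
2π·r² = 1.239e+04 m², 10·log₁₀ of that is 40.929 dB.
L_p = 100 − 40.929 = 59.07 dB.

59 dB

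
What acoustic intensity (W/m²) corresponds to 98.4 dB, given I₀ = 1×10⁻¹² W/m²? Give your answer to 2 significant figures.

L = 10·log₁₀(I/I₀) ⇒ I = I₀·10^(L/10) = 10⁻¹² × 10^9.84.

0.0069 W/m²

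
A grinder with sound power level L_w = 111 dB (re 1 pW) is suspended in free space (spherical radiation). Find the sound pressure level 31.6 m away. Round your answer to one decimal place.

70.0 dB

The power spreads over a sphere of area 4π·r², so L_p = L_w − 10·log₁₀(4π·r²).
4π·r² = 1.255e+04 m², 10·log₁₀ of that is 40.986 dB.
L_p = 111 − 40.986 = 70.01 dB.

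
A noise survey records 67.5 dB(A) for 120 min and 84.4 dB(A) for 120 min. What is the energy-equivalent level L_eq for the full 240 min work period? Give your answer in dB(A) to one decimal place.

81.5 dB(A)

L_eq = 10·log₁₀[(1/T)·Σ tᵢ·10^(Lᵢ/10)] with T = 240 min.
Σ tᵢ·10^(Lᵢ/10) = 120·10^(67.5/10) + 120·10^(84.4/10) = 3.373e+10.
L_eq = 10·log₁₀(3.373e+10/240) = 81.48 dB(A).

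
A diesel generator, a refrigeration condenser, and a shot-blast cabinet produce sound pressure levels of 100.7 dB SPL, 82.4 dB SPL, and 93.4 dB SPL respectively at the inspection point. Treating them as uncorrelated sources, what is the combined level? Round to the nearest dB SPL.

101 dB SPL

Incoherent sources combine by intensity addition: L_total = 10·log₁₀(Σ 10^(L_i/10)).
Σ 10^(L/10) = 10^(100.7/10) + 10^(82.4/10) + 10^(93.4/10) = 1.411e+10.
L_total = 10·log₁₀(1.411e+10) = 101.50 dB SPL.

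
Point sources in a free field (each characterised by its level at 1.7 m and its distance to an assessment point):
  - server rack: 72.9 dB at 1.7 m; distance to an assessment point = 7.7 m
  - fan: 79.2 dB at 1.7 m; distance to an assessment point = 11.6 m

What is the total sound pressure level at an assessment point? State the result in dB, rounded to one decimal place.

64.4 dB

Apply inverse-square spreading to bring every level to the receiver, then sum 10^(L/10).
server rack: 72.9 − 20·log₁₀(7.7/1.7) = 72.9 − 13.12 = 59.78 dB.
fan: 79.2 − 20·log₁₀(11.6/1.7) = 79.2 − 16.68 = 62.52 dB.
Σ 10^(L/10) = 2.737e+06 → L_total = 10·log₁₀(2.737e+06) = 64.37 dB.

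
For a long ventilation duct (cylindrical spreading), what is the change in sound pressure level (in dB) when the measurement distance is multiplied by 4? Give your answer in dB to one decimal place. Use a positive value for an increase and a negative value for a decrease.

-6.0 dB

A line source loses 3 dB per doubling of distance; generally ΔL = −10·log₁₀(r₂/r₁).
ΔL = −10·log₁₀(4) = -6.02 dB.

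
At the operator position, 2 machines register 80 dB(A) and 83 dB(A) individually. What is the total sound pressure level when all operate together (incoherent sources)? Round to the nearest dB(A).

Incoherent sources combine by intensity addition: L_total = 10·log₁₀(Σ 10^(L_i/10)).
Σ 10^(L/10) = 10^(80/10) + 10^(83/10) = 2.995e+08.
L_total = 10·log₁₀(2.995e+08) = 84.76 dB(A).

85 dB(A)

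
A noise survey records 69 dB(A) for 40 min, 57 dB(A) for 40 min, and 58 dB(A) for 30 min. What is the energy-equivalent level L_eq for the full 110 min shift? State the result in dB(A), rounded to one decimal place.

Weight each interval's intensity by its duration and average over T = 110 min:
Σ tᵢ·10^(Lᵢ/10) = 40·10^(69/10) + 40·10^(57/10) + 30·10^(58/10) = 3.567e+08.
L_eq = 10·log₁₀(3.567e+08/110) = 65.11 dB(A).

65.1 dB(A)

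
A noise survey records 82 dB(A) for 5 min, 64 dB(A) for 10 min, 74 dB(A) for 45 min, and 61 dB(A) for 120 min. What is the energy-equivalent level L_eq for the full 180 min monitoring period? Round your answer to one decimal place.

70.7 dB(A)

The energy average is taken in the linear domain: L_eq = 10·log₁₀[(Σ tᵢ·10^(Lᵢ/10))/T], T = 180 min.
Σ tᵢ·10^(Lᵢ/10) = 5·10^(82/10) + 10·10^(64/10) + 45·10^(74/10) + 120·10^(61/10) = 2.099e+09.
L_eq = 10·log₁₀(2.099e+09/180) = 70.67 dB(A).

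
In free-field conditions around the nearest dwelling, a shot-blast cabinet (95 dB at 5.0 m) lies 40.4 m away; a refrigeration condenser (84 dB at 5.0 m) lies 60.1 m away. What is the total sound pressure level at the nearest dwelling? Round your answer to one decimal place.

Propagate each source to the receiver with L = L_ref − 20·log₁₀(r/r_ref), then add intensities.
shot-blast cabinet: 95 − 20·log₁₀(40.4/5.0) = 95 − 18.15 = 76.85 dB.
refrigeration condenser: 84 − 20·log₁₀(60.1/5.0) = 84 − 21.60 = 62.40 dB.
Σ 10^(L/10) = 5.018e+07 → L_total = 10·log₁₀(5.018e+07) = 77.00 dB.

77.0 dB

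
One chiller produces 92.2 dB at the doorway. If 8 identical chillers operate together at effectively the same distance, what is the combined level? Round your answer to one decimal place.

101.2 dB

N identical incoherent sources raise the level by 10·log₁₀ N.
L_total = 92.2 + 10·log₁₀(8) = 92.2 + 9.031 = 101.23 dB.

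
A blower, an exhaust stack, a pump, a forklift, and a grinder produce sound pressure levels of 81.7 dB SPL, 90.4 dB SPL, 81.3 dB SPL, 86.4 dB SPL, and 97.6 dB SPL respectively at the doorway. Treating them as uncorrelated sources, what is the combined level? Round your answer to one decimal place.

98.8 dB SPL

For uncorrelated sources the intensities add, so convert each level to linear form, sum, and take 10·log₁₀ of the total.
Σ 10^(L/10) = 10^(81.7/10) + 10^(90.4/10) + 10^(81.3/10) + 10^(86.4/10) + 10^(97.6/10) = 7.570e+09.
L_total = 10·log₁₀(7.570e+09) = 98.79 dB SPL.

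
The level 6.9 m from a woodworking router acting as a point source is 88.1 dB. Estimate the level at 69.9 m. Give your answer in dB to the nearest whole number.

Point-source attenuation: ΔL = 20·log₁₀(r₂/r₁) = 20·log₁₀(69.9/6.9) = 20.113 dB.
L₂ = 88.1 − 20·log₁₀(69.9/6.9) = 88.1 − 20.113 = 67.99 dB.

68 dB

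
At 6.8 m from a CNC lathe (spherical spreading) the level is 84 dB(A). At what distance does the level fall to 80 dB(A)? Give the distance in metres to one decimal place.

10.8 m

The 4.0 dB drop corresponds to a distance ratio of 10^(4.0/20) for a point source.
r₂ = 6.8·10^((84−80)/20) = 6.8·10^(4.0/20) = 10.78 m.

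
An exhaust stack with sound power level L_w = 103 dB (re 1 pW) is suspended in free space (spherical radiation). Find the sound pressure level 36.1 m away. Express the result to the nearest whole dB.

61 dB

Free-field spherical radiation: L_p = L_w − 10·log₁₀(4π·r²), r = 36.1 m.
4π·r² = 1.638e+04 m², 10·log₁₀ of that is 42.142 dB.
L_p = 103 − 42.142 = 60.86 dB.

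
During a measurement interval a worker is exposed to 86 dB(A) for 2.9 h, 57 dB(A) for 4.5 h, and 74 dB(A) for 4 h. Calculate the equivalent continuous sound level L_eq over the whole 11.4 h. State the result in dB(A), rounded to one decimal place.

80.4 dB(A)

L_eq = 10·log₁₀[(1/T)·Σ tᵢ·10^(Lᵢ/10)] with T = 11.4 h.
Σ tᵢ·10^(Lᵢ/10) = 2.9·10^(86/10) + 4.5·10^(57/10) + 4·10^(74/10) = 1.257e+09.
L_eq = 10·log₁₀(1.257e+09/11.4) = 80.43 dB(A).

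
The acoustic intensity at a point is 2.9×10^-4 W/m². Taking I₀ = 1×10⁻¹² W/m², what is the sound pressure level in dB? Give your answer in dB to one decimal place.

84.6 dB

L = 10·log₁₀(I/I₀) = 10·log₁₀(2.9×10^-4/10⁻¹²) = 10·log₁₀(2.9×10^8).
L = 10·(0.4624 + 8) = 84.62 dB.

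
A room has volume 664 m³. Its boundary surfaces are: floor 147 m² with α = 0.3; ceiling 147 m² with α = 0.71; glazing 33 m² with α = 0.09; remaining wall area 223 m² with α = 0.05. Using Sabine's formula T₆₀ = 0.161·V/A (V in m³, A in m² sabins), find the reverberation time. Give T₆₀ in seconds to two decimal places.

Summing Sᵢαᵢ: 147·0.3 + 147·0.71 + 33·0.09 + 223·0.05 = 162.59 m².
T₆₀ = 0.161·V/A = 0.161·664/162.59 = 0.658 s.

0.66 s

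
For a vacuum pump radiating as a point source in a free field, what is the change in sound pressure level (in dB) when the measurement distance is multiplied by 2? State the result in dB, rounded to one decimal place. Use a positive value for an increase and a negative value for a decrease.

A point source loses 6 dB per doubling of distance; generally ΔL = −20·log₁₀(r₂/r₁).
ΔL = −20·log₁₀(2) = -6.02 dB.

-6.0 dB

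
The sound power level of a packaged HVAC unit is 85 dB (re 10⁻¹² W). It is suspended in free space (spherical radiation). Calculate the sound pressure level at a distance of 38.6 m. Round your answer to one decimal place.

Free-field spherical radiation: L_p = L_w − 10·log₁₀(4π·r²), r = 38.6 m.
4π·r² = 1.872e+04 m², 10·log₁₀ of that is 42.724 dB.
L_p = 85 − 42.724 = 42.28 dB.

42.3 dB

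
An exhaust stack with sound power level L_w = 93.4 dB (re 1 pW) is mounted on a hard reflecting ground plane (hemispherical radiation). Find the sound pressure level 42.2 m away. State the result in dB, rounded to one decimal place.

52.9 dB

Free-field hemispherical radiation: L_p = L_w − 10·log₁₀(2π·r²), r = 42.2 m.
2π·r² = 1.119e+04 m², 10·log₁₀ of that is 40.488 dB.
L_p = 93.4 − 40.488 = 52.91 dB.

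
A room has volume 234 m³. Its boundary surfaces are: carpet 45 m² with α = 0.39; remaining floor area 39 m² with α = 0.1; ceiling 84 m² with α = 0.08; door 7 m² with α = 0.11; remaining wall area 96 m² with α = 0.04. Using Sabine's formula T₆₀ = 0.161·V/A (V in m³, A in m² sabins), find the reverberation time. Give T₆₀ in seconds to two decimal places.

1.15 s

Total absorption A = 45·0.39 + 39·0.1 + 84·0.08 + 7·0.11 + 96·0.04 = 32.78 m² sabins.
T₆₀ = 0.161·V/A = 0.161·234/32.78 = 1.149 s.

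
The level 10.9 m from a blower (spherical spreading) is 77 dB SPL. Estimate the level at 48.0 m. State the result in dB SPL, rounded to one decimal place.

Spherical spreading from a point source gives a 20·log₁₀(r₂/r₁) drop.
L₂ = 77 − 20·log₁₀(48.0/10.9) = 77 − 12.876 = 64.12 dB SPL.

64.1 dB SPL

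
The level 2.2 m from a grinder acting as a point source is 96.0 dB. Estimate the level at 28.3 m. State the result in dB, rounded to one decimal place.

Spherical spreading from a point source gives a 20·log₁₀(r₂/r₁) drop.
L₂ = 96.0 − 20·log₁₀(28.3/2.2) = 96.0 − 22.187 = 73.81 dB.

73.8 dB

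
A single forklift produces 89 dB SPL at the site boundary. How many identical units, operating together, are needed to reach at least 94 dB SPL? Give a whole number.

4

Need L₁ + 10·log₁₀ N ≥ 94, i.e. log₁₀ N ≥ 0.50.
N ≥ 10^(5.0/10) = 3.162, so N = 4.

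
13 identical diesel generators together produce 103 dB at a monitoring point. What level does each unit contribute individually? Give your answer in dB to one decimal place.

Dividing the total intensity by 13 lowers the level by 10·log₁₀ 13 = 11.139 dB: L₁ = 103 − 11.139.

91.9 dB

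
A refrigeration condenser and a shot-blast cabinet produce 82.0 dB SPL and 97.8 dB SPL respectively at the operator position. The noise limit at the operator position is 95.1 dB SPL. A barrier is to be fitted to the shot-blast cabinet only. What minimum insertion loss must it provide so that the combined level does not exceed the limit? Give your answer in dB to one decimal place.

Everything except the shot-blast cabinet sums to 10^(82.0/10) = 1.585e+08 in linear terms, 82.00 dB SPL.
To meet 95.1 dB SPL overall, the treated shot-blast cabinet may contribute at most 10^(95.1/10) − 1.585e+08 = 3.077e+09, i.e. 94.88 dB SPL.
Required insertion loss = 97.8 − 94.88 = 2.92 dB.

2.9 dB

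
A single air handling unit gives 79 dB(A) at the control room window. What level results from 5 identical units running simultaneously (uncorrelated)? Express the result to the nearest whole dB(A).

86 dB(A)

With 5 equal, uncorrelated contributions the intensity is 5× that of one unit, giving a rise of 10·log₁₀ 5.
L_total = 79 + 10·log₁₀(5) = 79 + 6.990 = 85.99 dB(A).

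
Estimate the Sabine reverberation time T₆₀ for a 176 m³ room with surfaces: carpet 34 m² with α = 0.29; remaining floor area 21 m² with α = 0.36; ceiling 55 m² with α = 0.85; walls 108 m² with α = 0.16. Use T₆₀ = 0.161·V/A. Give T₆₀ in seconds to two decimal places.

0.35 s

A = Σ Sᵢαᵢ = 34·0.29 + 21·0.36 + 55·0.85 + 108·0.16 = 81.45 m².
T₆₀ = 0.161 × 176 / 81.45 = 0.348 s.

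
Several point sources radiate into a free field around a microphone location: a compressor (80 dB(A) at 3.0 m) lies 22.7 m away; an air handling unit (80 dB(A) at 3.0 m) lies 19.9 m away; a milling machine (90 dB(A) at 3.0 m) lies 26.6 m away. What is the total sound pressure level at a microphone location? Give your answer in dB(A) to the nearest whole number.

Apply inverse-square spreading to bring every level to the receiver, then sum 10^(L/10).
compressor: 80 − 20·log₁₀(22.7/3.0) = 80 − 17.58 = 62.42 dB(A).
air handling unit: 80 − 20·log₁₀(19.9/3.0) = 80 − 16.43 = 63.57 dB(A).
milling machine: 90 − 20·log₁₀(26.6/3.0) = 90 − 18.96 = 71.04 dB(A).
Σ 10^(L/10) = 1.674e+07 → L_total = 10·log₁₀(1.674e+07) = 72.24 dB(A).

72 dB(A)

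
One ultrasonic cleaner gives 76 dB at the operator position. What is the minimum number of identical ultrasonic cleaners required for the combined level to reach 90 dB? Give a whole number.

26

Need L₁ + 10·log₁₀ N ≥ 90, i.e. log₁₀ N ≥ 1.40.
N ≥ 10^(14.0/10) = 25.119, so N = 26.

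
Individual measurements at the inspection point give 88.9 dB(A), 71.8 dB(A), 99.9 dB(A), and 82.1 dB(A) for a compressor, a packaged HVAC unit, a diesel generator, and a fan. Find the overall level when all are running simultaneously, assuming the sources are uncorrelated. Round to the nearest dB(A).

For uncorrelated sources the intensities add, so convert each level to linear form, sum, and take 10·log₁₀ of the total.
Σ 10^(L/10) = 10^(88.9/10) + 10^(71.8/10) + 10^(99.9/10) + 10^(82.1/10) = 1.073e+10.
L_total = 10·log₁₀(1.073e+10) = 100.30 dB(A).

100 dB(A)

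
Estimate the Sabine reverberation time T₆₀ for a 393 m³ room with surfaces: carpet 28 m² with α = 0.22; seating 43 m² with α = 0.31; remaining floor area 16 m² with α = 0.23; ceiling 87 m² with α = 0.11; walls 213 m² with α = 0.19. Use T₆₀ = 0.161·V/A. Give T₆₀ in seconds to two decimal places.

0.86 s

Total absorption A = 28·0.22 + 43·0.31 + 16·0.23 + 87·0.11 + 213·0.19 = 73.21 m² sabins.
T₆₀ = 0.161 × 393 / 73.21 = 0.864 s.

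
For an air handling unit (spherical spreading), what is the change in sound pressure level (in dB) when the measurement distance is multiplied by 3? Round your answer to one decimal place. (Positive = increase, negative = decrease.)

With spherical spreading the level changes by −20·log₁₀(r₂/r₁).
ΔL = −20·log₁₀(3) = -9.54 dB.

-9.5 dB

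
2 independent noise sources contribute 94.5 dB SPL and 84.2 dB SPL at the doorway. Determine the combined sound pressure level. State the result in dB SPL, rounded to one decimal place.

94.9 dB SPL

Incoherent sources combine by intensity addition: L_total = 10·log₁₀(Σ 10^(L_i/10)).
Σ 10^(L/10) = 10^(94.5/10) + 10^(84.2/10) = 3.081e+09.
L_total = 10·log₁₀(3.081e+09) = 94.89 dB SPL.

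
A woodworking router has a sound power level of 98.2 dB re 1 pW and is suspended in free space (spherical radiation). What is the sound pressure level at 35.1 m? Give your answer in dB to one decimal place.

L_p = L_w − 10·log₁₀(4π·r²) with r = 35.1 m.
4π·r² = 1.548e+04 m², 10·log₁₀ of that is 41.898 dB.
L_p = 98.2 − 41.898 = 56.30 dB.

56.3 dB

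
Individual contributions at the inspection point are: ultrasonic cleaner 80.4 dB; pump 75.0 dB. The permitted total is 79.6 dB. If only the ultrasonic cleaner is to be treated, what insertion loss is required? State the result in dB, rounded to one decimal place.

2.6 dB

The untreated sources together contribute 10^(75.0/10) = 3.162e+07, i.e. 75.00 dB.
To meet 79.6 dB overall, the treated ultrasonic cleaner may contribute at most 10^(79.6/10) − 3.162e+07 = 5.958e+07, i.e. 77.75 dB.
So the ultrasonic cleaner must be reduced from 80.4 to 77.75 dB: IL = 2.65 dB.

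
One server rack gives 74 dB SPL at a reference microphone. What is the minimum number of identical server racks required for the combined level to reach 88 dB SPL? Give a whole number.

26

Need L₁ + 10·log₁₀ N ≥ 88, i.e. log₁₀ N ≥ 1.40.
N ≥ 10^(14.0/10) = 25.119, so N = 26.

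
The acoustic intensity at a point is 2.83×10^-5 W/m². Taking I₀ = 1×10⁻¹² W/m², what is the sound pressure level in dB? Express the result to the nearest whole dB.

75 dB

Dividing by I₀ shifts the exponent by 12: I/I₀ = 2.83×10^7.
L = 10·(0.4518 + 7) = 74.52 dB.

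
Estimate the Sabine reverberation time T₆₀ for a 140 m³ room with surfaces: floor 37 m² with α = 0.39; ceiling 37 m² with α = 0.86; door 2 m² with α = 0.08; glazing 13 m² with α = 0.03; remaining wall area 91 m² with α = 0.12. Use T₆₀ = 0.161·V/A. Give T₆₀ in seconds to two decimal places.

A = Σ Sᵢαᵢ = 37·0.39 + 37·0.86 + 2·0.08 + 13·0.03 + 91·0.12 = 57.72 m².
T₆₀ = 0.161·V/A = 0.161·140/57.72 = 0.391 s.

0.39 s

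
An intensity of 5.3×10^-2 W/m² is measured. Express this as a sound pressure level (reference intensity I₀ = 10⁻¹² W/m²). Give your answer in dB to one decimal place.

107.2 dB

L = 10·log₁₀(I/I₀) = 10·log₁₀(5.3×10^-2/10⁻¹²) = 10·log₁₀(5.3×10^10).
L = 10·(0.7243 + 10) = 107.24 dB.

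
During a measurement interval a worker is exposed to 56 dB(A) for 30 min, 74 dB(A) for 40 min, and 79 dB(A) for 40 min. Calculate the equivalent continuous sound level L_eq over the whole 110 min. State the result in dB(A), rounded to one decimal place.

75.8 dB(A)

L_eq = 10·log₁₀[(1/T)·Σ tᵢ·10^(Lᵢ/10)] with T = 110 min.
Σ tᵢ·10^(Lᵢ/10) = 30·10^(56/10) + 40·10^(74/10) + 40·10^(79/10) = 4.194e+09.
L_eq = 10·log₁₀(4.194e+09/110) = 75.81 dB(A).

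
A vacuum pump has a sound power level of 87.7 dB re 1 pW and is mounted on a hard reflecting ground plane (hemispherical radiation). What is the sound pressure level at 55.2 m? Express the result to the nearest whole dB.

Free-field hemispherical radiation: L_p = L_w − 10·log₁₀(2π·r²), r = 55.2 m.
2π·r² = 1.915e+04 m², 10·log₁₀ of that is 42.821 dB.
L_p = 87.7 − 42.821 = 44.88 dB.

45 dB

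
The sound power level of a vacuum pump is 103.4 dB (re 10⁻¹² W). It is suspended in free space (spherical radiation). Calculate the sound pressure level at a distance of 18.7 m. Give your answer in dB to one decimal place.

Free-field spherical radiation: L_p = L_w − 10·log₁₀(4π·r²), r = 18.7 m.
4π·r² = 4394 m², 10·log₁₀ of that is 36.429 dB.
L_p = 103.4 − 36.429 = 66.97 dB.

67.0 dB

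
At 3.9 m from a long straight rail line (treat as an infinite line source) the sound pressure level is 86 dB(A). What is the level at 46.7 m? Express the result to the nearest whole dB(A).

75 dB(A)

For a line source, L₂ = L₁ − 10·log₁₀(r₂/r₁).
L₂ = 86 − 10·log₁₀(46.7/3.9) = 86 − 10.783 = 75.22 dB(A).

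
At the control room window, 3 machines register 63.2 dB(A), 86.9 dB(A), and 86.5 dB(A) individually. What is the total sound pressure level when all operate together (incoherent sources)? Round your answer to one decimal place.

Incoherent sources combine by intensity addition: L_total = 10·log₁₀(Σ 10^(L_i/10)).
Σ 10^(L/10) = 10^(63.2/10) + 10^(86.9/10) + 10^(86.5/10) = 9.386e+08.
L_total = 10·log₁₀(9.386e+08) = 89.72 dB(A).

89.7 dB(A)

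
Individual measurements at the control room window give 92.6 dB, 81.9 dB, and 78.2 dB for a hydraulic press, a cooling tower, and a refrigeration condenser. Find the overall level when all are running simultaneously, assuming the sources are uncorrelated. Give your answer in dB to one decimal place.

93.1 dB

Incoherent sources combine by intensity addition: L_total = 10·log₁₀(Σ 10^(L_i/10)).
Σ 10^(L/10) = 10^(92.6/10) + 10^(81.9/10) + 10^(78.2/10) = 2.041e+09.
L_total = 10·log₁₀(2.041e+09) = 93.10 dB.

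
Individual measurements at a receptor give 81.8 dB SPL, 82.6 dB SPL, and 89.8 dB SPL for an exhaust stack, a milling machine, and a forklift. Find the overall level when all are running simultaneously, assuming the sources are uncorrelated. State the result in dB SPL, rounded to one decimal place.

Incoherent sources combine by intensity addition: L_total = 10·log₁₀(Σ 10^(L_i/10)).
Σ 10^(L/10) = 10^(81.8/10) + 10^(82.6/10) + 10^(89.8/10) = 1.288e+09.
L_total = 10·log₁₀(1.288e+09) = 91.10 dB SPL.

91.1 dB SPL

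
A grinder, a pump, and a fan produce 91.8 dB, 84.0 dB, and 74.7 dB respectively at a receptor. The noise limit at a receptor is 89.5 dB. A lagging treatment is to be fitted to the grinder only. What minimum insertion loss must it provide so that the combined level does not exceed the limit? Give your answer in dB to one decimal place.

3.9 dB

Fixed contribution from the other sources: Σ 10^(L/10) = 10^(84.0/10) + 10^(74.7/10) = 2.807e+08 (84.48 dB).
To meet 89.5 dB overall, the treated grinder may contribute at most 10^(89.5/10) − 2.807e+08 = 6.106e+08, i.e. 87.86 dB.
Required insertion loss = 91.8 − 87.86 = 3.94 dB.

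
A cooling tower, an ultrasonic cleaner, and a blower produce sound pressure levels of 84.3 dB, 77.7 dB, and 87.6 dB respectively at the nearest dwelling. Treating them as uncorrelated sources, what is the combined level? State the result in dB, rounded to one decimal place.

For uncorrelated sources the intensities add, so convert each level to linear form, sum, and take 10·log₁₀ of the total.
Σ 10^(L/10) = 10^(84.3/10) + 10^(77.7/10) + 10^(87.6/10) = 9.035e+08.
L_total = 10·log₁₀(9.035e+08) = 89.56 dB.

89.6 dB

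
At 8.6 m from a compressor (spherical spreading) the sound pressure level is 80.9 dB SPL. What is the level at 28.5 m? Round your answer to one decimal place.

Point-source attenuation: ΔL = 20·log₁₀(r₂/r₁) = 20·log₁₀(28.5/8.6) = 10.407 dB.
L₂ = 80.9 − 20·log₁₀(28.5/8.6) = 80.9 − 10.407 = 70.49 dB SPL.

70.5 dB SPL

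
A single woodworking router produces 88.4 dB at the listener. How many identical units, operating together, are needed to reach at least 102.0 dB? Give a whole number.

23

N identical sources give L₁ + 10·log₁₀ N, so require 10·log₁₀ N ≥ 102.0 − 88.4 = 13.6 dB.
N ≥ 10^(13.6/10) = 22.909, so N = 23.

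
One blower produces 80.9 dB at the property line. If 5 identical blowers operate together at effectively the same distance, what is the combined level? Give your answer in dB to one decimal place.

N identical incoherent sources raise the level by 10·log₁₀ N.
L_total = 80.9 + 10·log₁₀(5) = 80.9 + 6.990 = 87.89 dB.

87.9 dB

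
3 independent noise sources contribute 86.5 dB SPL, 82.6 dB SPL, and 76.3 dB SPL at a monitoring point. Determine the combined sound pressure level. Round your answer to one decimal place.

88.3 dB SPL

Incoherent sources combine by intensity addition: L_total = 10·log₁₀(Σ 10^(L_i/10)).
Σ 10^(L/10) = 10^(86.5/10) + 10^(82.6/10) + 10^(76.3/10) = 6.713e+08.
L_total = 10·log₁₀(6.713e+08) = 88.27 dB SPL.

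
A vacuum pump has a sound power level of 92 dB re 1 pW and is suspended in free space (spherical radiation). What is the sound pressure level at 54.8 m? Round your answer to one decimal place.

46.2 dB

Free-field spherical radiation: L_p = L_w − 10·log₁₀(4π·r²), r = 54.8 m.
4π·r² = 3.774e+04 m², 10·log₁₀ of that is 45.768 dB.
L_p = 92 − 45.768 = 46.23 dB.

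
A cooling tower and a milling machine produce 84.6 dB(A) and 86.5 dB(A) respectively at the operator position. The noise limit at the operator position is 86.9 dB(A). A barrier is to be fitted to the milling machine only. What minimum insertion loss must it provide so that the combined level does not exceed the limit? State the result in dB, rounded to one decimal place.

Fixed contribution from the other source: Σ 10^(L/10) = 10^(84.6/10) = 2.884e+08 (84.60 dB(A)).
To meet 86.9 dB(A) overall, the treated milling machine may contribute at most 10^(86.9/10) − 2.884e+08 = 2.014e+08, i.e. 83.04 dB(A).
So the milling machine must be reduced from 86.5 to 83.04 dB(A): IL = 3.46 dB.

3.5 dB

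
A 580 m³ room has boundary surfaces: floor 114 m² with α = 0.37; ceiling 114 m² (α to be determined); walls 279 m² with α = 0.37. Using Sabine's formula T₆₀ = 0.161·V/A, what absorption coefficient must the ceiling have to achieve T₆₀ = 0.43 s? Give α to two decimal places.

0.63

Required total absorption A = 0.161·580/0.43 = 217.16 m².
Absorption from the other surfaces = 114·0.37 + 279·0.37 = 145.41 m², so the ceiling must supply 71.75 m² over 114 m².
α = 71.75/114 = 0.629.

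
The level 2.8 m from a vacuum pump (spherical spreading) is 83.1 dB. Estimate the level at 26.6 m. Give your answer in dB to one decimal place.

For a point source, L₂ = L₁ − 20·log₁₀(r₂/r₁).
L₂ = 83.1 − 20·log₁₀(26.6/2.8) = 83.1 − 19.554 = 63.55 dB.

63.5 dB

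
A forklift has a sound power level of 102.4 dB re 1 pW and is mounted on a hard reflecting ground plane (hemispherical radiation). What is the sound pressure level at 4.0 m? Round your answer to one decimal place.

82.4 dB

The power spreads over a hemisphere of area 2π·r², so L_p = L_w − 10·log₁₀(2π·r²).
2π·r² = 100.5 m², 10·log₁₀ of that is 20.023 dB.
L_p = 102.4 − 20.023 = 82.38 dB.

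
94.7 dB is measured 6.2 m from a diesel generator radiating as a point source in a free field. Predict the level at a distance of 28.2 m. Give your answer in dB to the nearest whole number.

82 dB

Spherical spreading from a point source gives a 20·log₁₀(r₂/r₁) drop.
L₂ = 94.7 − 20·log₁₀(28.2/6.2) = 94.7 − 13.157 = 81.54 dB.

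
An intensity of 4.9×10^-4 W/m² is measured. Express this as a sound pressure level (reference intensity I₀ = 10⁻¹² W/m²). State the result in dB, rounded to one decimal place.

86.9 dB

L = 10·log₁₀(I/I₀) = 10·log₁₀(4.9×10^-4/10⁻¹²) = 10·log₁₀(4.9×10^8).
L = 10·(0.6902 + 8) = 86.90 dB.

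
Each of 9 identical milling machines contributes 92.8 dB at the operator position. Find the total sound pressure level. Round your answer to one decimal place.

102.3 dB

N identical incoherent sources raise the level by 10·log₁₀ N.
L_total = 92.8 + 10·log₁₀(9) = 92.8 + 9.542 = 102.34 dB.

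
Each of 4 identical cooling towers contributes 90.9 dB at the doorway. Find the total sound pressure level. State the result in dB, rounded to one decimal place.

96.9 dB

With 4 equal, uncorrelated contributions the intensity is 4× that of one unit, giving a rise of 10·log₁₀ 4.
L_total = 90.9 + 10·log₁₀(4) = 90.9 + 6.021 = 96.92 dB.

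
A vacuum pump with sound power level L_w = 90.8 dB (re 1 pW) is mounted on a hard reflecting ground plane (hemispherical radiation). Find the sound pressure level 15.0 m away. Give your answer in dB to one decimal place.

59.3 dB

The power spreads over a hemisphere of area 2π·r², so L_p = L_w − 10·log₁₀(2π·r²).
2π·r² = 1414 m², 10·log₁₀ of that is 31.504 dB.
L_p = 90.8 − 31.504 = 59.30 dB.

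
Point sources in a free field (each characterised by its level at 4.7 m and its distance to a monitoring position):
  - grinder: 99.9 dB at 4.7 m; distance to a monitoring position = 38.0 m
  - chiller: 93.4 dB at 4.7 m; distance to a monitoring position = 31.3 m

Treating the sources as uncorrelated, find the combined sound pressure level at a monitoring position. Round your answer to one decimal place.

Apply inverse-square spreading to bring every level to the receiver, then sum 10^(L/10).
grinder: 99.9 − 20·log₁₀(38.0/4.7) = 99.9 − 18.15 = 81.75 dB.
chiller: 93.4 − 20·log₁₀(31.3/4.7) = 93.4 − 16.47 = 76.93 dB.
Σ 10^(L/10) = 1.988e+08 → L_total = 10·log₁₀(1.988e+08) = 82.98 dB.

83.0 dB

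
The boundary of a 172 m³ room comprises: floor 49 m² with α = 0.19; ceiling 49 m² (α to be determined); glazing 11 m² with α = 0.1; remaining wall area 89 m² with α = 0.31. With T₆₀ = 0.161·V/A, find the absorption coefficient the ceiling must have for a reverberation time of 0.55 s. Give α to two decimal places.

Required total absorption A = 0.161·172/0.55 = 50.35 m².
Absorption from the other surfaces = 49·0.19 + 11·0.1 + 89·0.31 = 38.00 m², so the ceiling must supply 12.35 m² over 49 m².
α = 12.35/49 = 0.252.

0.25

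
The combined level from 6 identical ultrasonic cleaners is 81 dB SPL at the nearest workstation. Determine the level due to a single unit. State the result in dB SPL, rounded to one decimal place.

73.2 dB SPL

For N identical incoherent sources L_total = L₁ + 10·log₁₀ N, so L₁ = 81 − 10·log₁₀(6) = 81 − 7.782.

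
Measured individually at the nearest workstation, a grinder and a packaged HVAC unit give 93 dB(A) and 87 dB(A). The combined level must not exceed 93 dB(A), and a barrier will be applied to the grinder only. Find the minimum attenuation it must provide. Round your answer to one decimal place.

Everything except the grinder sums to 10^(87/10) = 5.012e+08 in linear terms, 87.00 dB(A).
The limit corresponds to 10^(93/10) = 1.995e+09; subtracting the fixed part leaves 1.494e+09 for the grinder, i.e. 91.74 dB(A).
Required insertion loss = 93 − 91.74 = 1.26 dB.

1.3 dB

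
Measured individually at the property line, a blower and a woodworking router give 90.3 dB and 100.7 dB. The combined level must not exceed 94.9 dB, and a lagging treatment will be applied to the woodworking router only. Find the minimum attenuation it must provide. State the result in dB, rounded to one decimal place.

Fixed contribution from the other source: Σ 10^(L/10) = 10^(90.3/10) = 1.072e+09 (90.30 dB).
The limit corresponds to 10^(94.9/10) = 3.090e+09; subtracting the fixed part leaves 2.019e+09 for the woodworking router, i.e. 93.05 dB.
So the woodworking router must be reduced from 100.7 to 93.05 dB: IL = 7.65 dB.

7.6 dB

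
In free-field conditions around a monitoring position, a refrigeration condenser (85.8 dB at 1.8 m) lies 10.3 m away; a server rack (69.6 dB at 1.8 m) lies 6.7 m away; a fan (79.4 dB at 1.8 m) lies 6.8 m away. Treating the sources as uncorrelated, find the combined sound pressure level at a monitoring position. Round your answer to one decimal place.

72.6 dB

Propagate each source to the receiver with L = L_ref − 20·log₁₀(r/r_ref), then add intensities.
refrigeration condenser: 85.8 − 20·log₁₀(10.3/1.8) = 85.8 − 15.15 = 70.65 dB.
server rack: 69.6 − 20·log₁₀(6.7/1.8) = 69.6 − 11.42 = 58.18 dB.
fan: 79.4 − 20·log₁₀(6.8/1.8) = 79.4 − 11.54 = 67.86 dB.
Σ 10^(L/10) = 1.837e+07 → L_total = 10·log₁₀(1.837e+07) = 72.64 dB.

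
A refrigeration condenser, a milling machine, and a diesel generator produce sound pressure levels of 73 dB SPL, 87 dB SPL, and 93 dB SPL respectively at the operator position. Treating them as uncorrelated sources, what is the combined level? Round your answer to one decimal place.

For uncorrelated sources the intensities add, so convert each level to linear form, sum, and take 10·log₁₀ of the total.
Σ 10^(L/10) = 10^(73/10) + 10^(87/10) + 10^(93/10) = 2.516e+09.
L_total = 10·log₁₀(2.516e+09) = 94.01 dB SPL.

94.0 dB SPL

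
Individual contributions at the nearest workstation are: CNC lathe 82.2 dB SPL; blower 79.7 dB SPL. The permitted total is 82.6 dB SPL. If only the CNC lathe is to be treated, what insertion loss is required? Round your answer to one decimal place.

Fixed contribution from the other source: Σ 10^(L/10) = 10^(79.7/10) = 9.333e+07 (79.70 dB SPL).
The limit corresponds to 10^(82.6/10) = 1.820e+08; subtracting the fixed part leaves 8.864e+07 for the CNC lathe, i.e. 79.48 dB SPL.
Required insertion loss = 82.2 − 79.48 = 2.72 dB.

2.7 dB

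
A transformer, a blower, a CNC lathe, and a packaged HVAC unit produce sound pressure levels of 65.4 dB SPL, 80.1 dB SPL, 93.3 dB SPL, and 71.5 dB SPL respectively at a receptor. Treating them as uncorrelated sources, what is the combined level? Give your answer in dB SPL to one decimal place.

93.5 dB SPL

For uncorrelated sources the intensities add, so convert each level to linear form, sum, and take 10·log₁₀ of the total.
Σ 10^(L/10) = 10^(65.4/10) + 10^(80.1/10) + 10^(93.3/10) + 10^(71.5/10) = 2.258e+09.
L_total = 10·log₁₀(2.258e+09) = 93.54 dB SPL.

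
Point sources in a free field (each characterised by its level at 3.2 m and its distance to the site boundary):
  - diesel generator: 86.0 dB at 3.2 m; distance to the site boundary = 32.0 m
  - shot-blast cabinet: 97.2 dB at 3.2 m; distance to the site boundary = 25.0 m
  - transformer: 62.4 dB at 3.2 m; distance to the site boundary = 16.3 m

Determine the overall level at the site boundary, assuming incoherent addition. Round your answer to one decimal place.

Apply inverse-square spreading to bring every level to the receiver, then sum 10^(L/10).
diesel generator: 86.0 − 20·log₁₀(32.0/3.2) = 86.0 − 20.00 = 66.00 dB.
shot-blast cabinet: 97.2 − 20·log₁₀(25.0/3.2) = 97.2 − 17.86 = 79.34 dB.
transformer: 62.4 − 20·log₁₀(16.3/3.2) = 62.4 − 14.14 = 48.26 dB.
Σ 10^(L/10) = 9.003e+07 → L_total = 10·log₁₀(9.003e+07) = 79.54 dB.

79.5 dB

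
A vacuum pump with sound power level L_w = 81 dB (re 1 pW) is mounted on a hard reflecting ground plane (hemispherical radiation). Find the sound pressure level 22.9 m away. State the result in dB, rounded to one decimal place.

45.8 dB

Free-field hemispherical radiation: L_p = L_w − 10·log₁₀(2π·r²), r = 22.9 m.
2π·r² = 3295 m², 10·log₁₀ of that is 35.179 dB.
L_p = 81 − 35.179 = 45.82 dB.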